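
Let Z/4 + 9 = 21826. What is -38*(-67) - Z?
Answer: -84722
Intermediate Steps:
Z = 87268 (Z = -36 + 4*21826 = -36 + 87304 = 87268)
-38*(-67) - Z = -38*(-67) - 1*87268 = 2546 - 87268 = -84722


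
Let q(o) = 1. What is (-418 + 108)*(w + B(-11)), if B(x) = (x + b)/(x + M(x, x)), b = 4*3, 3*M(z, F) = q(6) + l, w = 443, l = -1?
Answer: -1510320/11 ≈ -1.3730e+5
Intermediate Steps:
M(z, F) = 0 (M(z, F) = (1 - 1)/3 = (1/3)*0 = 0)
b = 12
B(x) = (12 + x)/x (B(x) = (x + 12)/(x + 0) = (12 + x)/x)
(-418 + 108)*(w + B(-11)) = (-418 + 108)*(443 + (12 - 11)/(-11)) = -310*(443 - 1/11*1) = -310*(443 - 1/11) = -310*4872/11 = -1510320/11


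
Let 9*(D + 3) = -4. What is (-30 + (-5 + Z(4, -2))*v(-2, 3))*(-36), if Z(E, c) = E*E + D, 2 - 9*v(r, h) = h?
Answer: 9992/9 ≈ 1110.2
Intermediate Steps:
D = -31/9 (D = -3 + (⅑)*(-4) = -3 - 4/9 = -31/9 ≈ -3.4444)
v(r, h) = 2/9 - h/9
Z(E, c) = -31/9 + E² (Z(E, c) = E*E - 31/9 = E² - 31/9 = -31/9 + E²)
(-30 + (-5 + Z(4, -2))*v(-2, 3))*(-36) = (-30 + (-5 + (-31/9 + 4²))*(2/9 - ⅑*3))*(-36) = (-30 + (-5 + (-31/9 + 16))*(2/9 - ⅓))*(-36) = (-30 + (-5 + 113/9)*(-⅑))*(-36) = (-30 + (68/9)*(-⅑))*(-36) = (-30 - 68/81)*(-36) = -2498/81*(-36) = 9992/9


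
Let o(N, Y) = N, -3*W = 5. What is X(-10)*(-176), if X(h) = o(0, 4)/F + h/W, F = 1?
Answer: -1056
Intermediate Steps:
W = -5/3 (W = -⅓*5 = -5/3 ≈ -1.6667)
X(h) = -3*h/5 (X(h) = 0/1 + h/(-5/3) = 0*1 + h*(-⅗) = 0 - 3*h/5 = -3*h/5)
X(-10)*(-176) = -⅗*(-10)*(-176) = 6*(-176) = -1056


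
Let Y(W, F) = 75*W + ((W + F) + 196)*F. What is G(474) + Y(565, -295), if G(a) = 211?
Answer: -94884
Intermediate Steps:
Y(W, F) = 75*W + F*(196 + F + W) (Y(W, F) = 75*W + ((F + W) + 196)*F = 75*W + (196 + F + W)*F = 75*W + F*(196 + F + W))
G(474) + Y(565, -295) = 211 + ((-295)² + 75*565 + 196*(-295) - 295*565) = 211 + (87025 + 42375 - 57820 - 166675) = 211 - 95095 = -94884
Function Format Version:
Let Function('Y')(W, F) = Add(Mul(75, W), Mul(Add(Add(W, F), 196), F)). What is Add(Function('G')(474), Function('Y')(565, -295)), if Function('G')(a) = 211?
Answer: -94884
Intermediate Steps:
Function('Y')(W, F) = Add(Mul(75, W), Mul(F, Add(196, F, W))) (Function('Y')(W, F) = Add(Mul(75, W), Mul(Add(Add(F, W), 196), F)) = Add(Mul(75, W), Mul(Add(196, F, W), F)) = Add(Mul(75, W), Mul(F, Add(196, F, W))))
Add(Function('G')(474), Function('Y')(565, -295)) = Add(211, Add(Pow(-295, 2), Mul(75, 565), Mul(196, -295), Mul(-295, 565))) = Add(211, Add(87025, 42375, -57820, -166675)) = Add(211, -95095) = -94884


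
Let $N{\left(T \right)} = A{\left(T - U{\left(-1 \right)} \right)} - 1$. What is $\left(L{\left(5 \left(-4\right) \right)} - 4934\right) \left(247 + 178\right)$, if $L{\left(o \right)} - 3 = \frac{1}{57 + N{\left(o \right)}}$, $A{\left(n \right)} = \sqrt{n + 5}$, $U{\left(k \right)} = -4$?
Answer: $\frac{425 \left(- 4931 \sqrt{11} + 276135 i\right)}{\sqrt{11} - 56 i} \approx -2.0957 \cdot 10^{6} - 0.44791 i$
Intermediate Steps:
$A{\left(n \right)} = \sqrt{5 + n}$
$N{\left(T \right)} = -1 + \sqrt{9 + T}$ ($N{\left(T \right)} = \sqrt{5 + \left(T - -4\right)} - 1 = \sqrt{5 + \left(T + 4\right)} - 1 = \sqrt{5 + \left(4 + T\right)} - 1 = \sqrt{9 + T} - 1 = -1 + \sqrt{9 + T}$)
$L{\left(o \right)} = 3 + \frac{1}{56 + \sqrt{9 + o}}$ ($L{\left(o \right)} = 3 + \frac{1}{57 + \left(-1 + \sqrt{9 + o}\right)} = 3 + \frac{1}{56 + \sqrt{9 + o}}$)
$\left(L{\left(5 \left(-4\right) \right)} - 4934\right) \left(247 + 178\right) = \left(\frac{169 + 3 \sqrt{9 + 5 \left(-4\right)}}{56 + \sqrt{9 + 5 \left(-4\right)}} - 4934\right) \left(247 + 178\right) = \left(\frac{169 + 3 \sqrt{9 - 20}}{56 + \sqrt{9 - 20}} - 4934\right) 425 = \left(\frac{169 + 3 \sqrt{-11}}{56 + \sqrt{-11}} - 4934\right) 425 = \left(\frac{169 + 3 i \sqrt{11}}{56 + i \sqrt{11}} - 4934\right) 425 = \left(-4934 + \frac{169 + 3 i \sqrt{11}}{56 + i \sqrt{11}}\right) 425 = -2096950 + \frac{425 \left(169 + 3 i \sqrt{11}\right)}{56 + i \sqrt{11}}$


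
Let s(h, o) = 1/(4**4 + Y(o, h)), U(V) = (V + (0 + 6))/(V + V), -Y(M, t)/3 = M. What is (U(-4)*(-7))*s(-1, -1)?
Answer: 1/148 ≈ 0.0067568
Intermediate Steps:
Y(M, t) = -3*M
U(V) = (6 + V)/(2*V) (U(V) = (V + 6)/((2*V)) = (6 + V)*(1/(2*V)) = (6 + V)/(2*V))
s(h, o) = 1/(256 - 3*o) (s(h, o) = 1/(4**4 - 3*o) = 1/(256 - 3*o))
(U(-4)*(-7))*s(-1, -1) = (((1/2)*(6 - 4)/(-4))*(-7))*(-1/(-256 + 3*(-1))) = (((1/2)*(-1/4)*2)*(-7))*(-1/(-256 - 3)) = (-1/4*(-7))*(-1/(-259)) = 7*(-1*(-1/259))/4 = (7/4)*(1/259) = 1/148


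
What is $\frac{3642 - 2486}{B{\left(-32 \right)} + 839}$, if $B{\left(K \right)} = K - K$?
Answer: $\frac{1156}{839} \approx 1.3778$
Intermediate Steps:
$B{\left(K \right)} = 0$
$\frac{3642 - 2486}{B{\left(-32 \right)} + 839} = \frac{3642 - 2486}{0 + 839} = \frac{1156}{839}$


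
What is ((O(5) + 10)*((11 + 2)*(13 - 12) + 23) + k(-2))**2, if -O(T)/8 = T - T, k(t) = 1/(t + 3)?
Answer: 130321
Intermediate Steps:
k(t) = 1/(3 + t)
O(T) = 0 (O(T) = -8*(T - T) = -8*0 = 0)
((O(5) + 10)*((11 + 2)*(13 - 12) + 23) + k(-2))**2 = ((0 + 10)*((11 + 2)*(13 - 12) + 23) + 1/(3 - 2))**2 = (10*(13*1 + 23) + 1/1)**2 = (10*(13 + 23) + 1)**2 = (10*36 + 1)**2 = (360 + 1)**2 = 361**2 = 130321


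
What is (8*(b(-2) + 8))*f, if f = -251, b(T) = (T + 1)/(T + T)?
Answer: -16566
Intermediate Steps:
b(T) = (1 + T)/(2*T) (b(T) = (1 + T)/((2*T)) = (1 + T)*(1/(2*T)) = (1 + T)/(2*T))
(8*(b(-2) + 8))*f = (8*((1/2)*(1 - 2)/(-2) + 8))*(-251) = (8*((1/2)*(-1/2)*(-1) + 8))*(-251) = (8*(1/4 + 8))*(-251) = (8*(33/4))*(-251) = 66*(-251) = -16566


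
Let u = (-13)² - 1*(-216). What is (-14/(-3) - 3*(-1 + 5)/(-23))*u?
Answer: 137830/69 ≈ 1997.5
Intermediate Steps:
u = 385 (u = 169 + 216 = 385)
(-14/(-3) - 3*(-1 + 5)/(-23))*u = (-14/(-3) - 3*(-1 + 5)/(-23))*385 = (-14*(-⅓) - 3*4*(-1/23))*385 = (14/3 - 12*(-1/23))*385 = (14/3 + 12/23)*385 = (358/69)*385 = 137830/69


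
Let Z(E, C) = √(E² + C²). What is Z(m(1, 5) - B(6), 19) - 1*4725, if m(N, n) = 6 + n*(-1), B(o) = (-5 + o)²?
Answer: -4706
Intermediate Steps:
m(N, n) = 6 - n
Z(E, C) = √(C² + E²)
Z(m(1, 5) - B(6), 19) - 1*4725 = √(19² + ((6 - 1*5) - (-5 + 6)²)²) - 1*4725 = √(361 + ((6 - 5) - 1*1²)²) - 4725 = √(361 + (1 - 1*1)²) - 4725 = √(361 + (1 - 1)²) - 4725 = √(361 + 0²) - 4725 = √(361 + 0) - 4725 = √361 - 4725 = 19 - 4725 = -4706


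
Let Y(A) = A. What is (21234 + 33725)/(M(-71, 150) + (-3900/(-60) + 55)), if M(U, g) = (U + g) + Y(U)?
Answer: 54959/128 ≈ 429.37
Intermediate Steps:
M(U, g) = g + 2*U (M(U, g) = (U + g) + U = g + 2*U)
(21234 + 33725)/(M(-71, 150) + (-3900/(-60) + 55)) = (21234 + 33725)/((150 + 2*(-71)) + (-3900/(-60) + 55)) = 54959/((150 - 142) + (-3900*(-1)/60 + 55)) = 54959/(8 + (-100*(-13/20) + 55)) = 54959/(8 + (65 + 55)) = 54959/(8 + 120) = 54959/128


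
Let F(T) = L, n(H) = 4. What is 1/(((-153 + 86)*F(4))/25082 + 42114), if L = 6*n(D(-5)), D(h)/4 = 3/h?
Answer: 12541/528150870 ≈ 2.3745e-5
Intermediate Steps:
D(h) = 12/h (D(h) = 4*(3/h) = 12/h)
L = 24 (L = 6*4 = 24)
F(T) = 24
1/(((-153 + 86)*F(4))/25082 + 42114) = 1/(((-153 + 86)*24)/25082 + 42114) = 1/(-67*24*(1/25082) + 42114) = 1/(-1608*1/25082 + 42114) = 1/(-804/12541 + 42114) = 1/(528150870/12541) = 12541/528150870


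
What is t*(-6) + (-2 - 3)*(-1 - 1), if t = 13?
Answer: -68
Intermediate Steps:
t*(-6) + (-2 - 3)*(-1 - 1) = 13*(-6) + (-2 - 3)*(-1 - 1) = -78 - 5*(-2) = -78 + 10 = -68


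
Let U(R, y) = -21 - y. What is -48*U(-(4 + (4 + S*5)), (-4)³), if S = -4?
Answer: -2064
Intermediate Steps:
-48*U(-(4 + (4 + S*5)), (-4)³) = -48*(-21 - 1*(-4)³) = -48*(-21 - 1*(-64)) = -48*(-21 + 64) = -48*43 = -2064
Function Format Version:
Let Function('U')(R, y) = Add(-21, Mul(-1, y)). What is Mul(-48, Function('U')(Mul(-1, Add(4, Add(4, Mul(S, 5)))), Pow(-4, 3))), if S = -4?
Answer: -2064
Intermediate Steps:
Mul(-48, Function('U')(Mul(-1, Add(4, Add(4, Mul(S, 5)))), Pow(-4, 3))) = Mul(-48, Add(-21, Mul(-1, Pow(-4, 3)))) = Mul(-48, Add(-21, Mul(-1, -64))) = Mul(-48, Add(-21, 64)) = Mul(-48, 43) = -2064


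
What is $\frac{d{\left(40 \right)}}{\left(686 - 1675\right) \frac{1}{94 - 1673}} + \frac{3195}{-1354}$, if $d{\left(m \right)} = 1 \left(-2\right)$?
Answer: $- \frac{7435787}{1339106} \approx -5.5528$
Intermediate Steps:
$d{\left(m \right)} = -2$
$\frac{d{\left(40 \right)}}{\left(686 - 1675\right) \frac{1}{94 - 1673}} + \frac{3195}{-1354} = - \frac{2}{\left(686 - 1675\right) \frac{1}{94 - 1673}} + \frac{3195}{-1354} = - \frac{2}{\left(-989\right) \frac{1}{-1579}} + 3195 \left(- \frac{1}{1354}\right) = - \frac{2}{\left(-989\right) \left(- \frac{1}{1579}\right)} - \frac{3195}{1354} = - \frac{2}{\frac{989}{1579}} - \frac{3195}{1354} = \left(-2\right) \frac{1579}{989} - \frac{3195}{1354} = - \frac{3158}{989} - \frac{3195}{1354} = - \frac{7435787}{1339106}$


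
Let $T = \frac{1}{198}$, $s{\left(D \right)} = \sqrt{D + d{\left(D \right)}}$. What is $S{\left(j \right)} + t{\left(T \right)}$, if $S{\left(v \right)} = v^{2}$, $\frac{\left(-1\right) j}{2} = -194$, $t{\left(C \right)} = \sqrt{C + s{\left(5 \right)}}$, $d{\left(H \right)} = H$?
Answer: $150544 + \frac{\sqrt{22 + 4356 \sqrt{10}}}{66} \approx 1.5055 \cdot 10^{5}$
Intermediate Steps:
$s{\left(D \right)} = \sqrt{2} \sqrt{D}$ ($s{\left(D \right)} = \sqrt{D + D} = \sqrt{2 D} = \sqrt{2} \sqrt{D}$)
$T = \frac{1}{198} \approx 0.0050505$
$t{\left(C \right)} = \sqrt{C + \sqrt{10}}$ ($t{\left(C \right)} = \sqrt{C + \sqrt{2} \sqrt{5}} = \sqrt{C + \sqrt{10}}$)
$j = 388$ ($j = \left(-2\right) \left(-194\right) = 388$)
$S{\left(j \right)} + t{\left(T \right)} = 388^{2} + \sqrt{\frac{1}{198} + \sqrt{10}} = 150544 + \sqrt{\frac{1}{198} + \sqrt{10}}$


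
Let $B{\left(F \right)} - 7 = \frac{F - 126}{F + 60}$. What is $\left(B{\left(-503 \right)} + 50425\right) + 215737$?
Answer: $\frac{117913496}{443} \approx 2.6617 \cdot 10^{5}$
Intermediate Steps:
$B{\left(F \right)} = 7 + \frac{-126 + F}{60 + F}$ ($B{\left(F \right)} = 7 + \frac{F - 126}{F + 60} = 7 + \frac{-126 + F}{60 + F}$)
$\left(B{\left(-503 \right)} + 50425\right) + 215737 = \left(\frac{2 \left(147 + 4 \left(-503\right)\right)}{60 - 503} + 50425\right) + 215737 = \left(\frac{2 \left(147 - 2012\right)}{-443} + 50425\right) + 215737 = \left(2 \left(- \frac{1}{443}\right) \left(-1865\right) + 50425\right) + 215737 = \left(\frac{3730}{443} + 50425\right) + 215737 = \frac{22342005}{443} + 215737 = \frac{117913496}{443}$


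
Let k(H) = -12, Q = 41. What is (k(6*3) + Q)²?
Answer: 841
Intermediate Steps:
(k(6*3) + Q)² = (-12 + 41)² = 29² = 841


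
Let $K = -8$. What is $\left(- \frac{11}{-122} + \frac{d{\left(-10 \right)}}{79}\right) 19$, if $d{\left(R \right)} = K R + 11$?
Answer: $\frac{227449}{9638} \approx 23.599$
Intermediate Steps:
$d{\left(R \right)} = 11 - 8 R$ ($d{\left(R \right)} = - 8 R + 11 = 11 - 8 R$)
$\left(- \frac{11}{-122} + \frac{d{\left(-10 \right)}}{79}\right) 19 = \left(- \frac{11}{-122} + \frac{11 - -80}{79}\right) 19 = \left(\left(-11\right) \left(- \frac{1}{122}\right) + \left(11 + 80\right) \frac{1}{79}\right) 19 = \left(\frac{11}{122} + 91 \cdot \frac{1}{79}\right) 19 = \left(\frac{11}{122} + \frac{91}{79}\right) 19 = \frac{11971}{9638} \cdot 19 = \frac{227449}{9638}$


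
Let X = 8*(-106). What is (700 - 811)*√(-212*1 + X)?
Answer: -222*I*√265 ≈ -3613.9*I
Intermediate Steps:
X = -848
(700 - 811)*√(-212*1 + X) = (700 - 811)*√(-212*1 - 848) = -111*√(-212 - 848) = -222*I*√265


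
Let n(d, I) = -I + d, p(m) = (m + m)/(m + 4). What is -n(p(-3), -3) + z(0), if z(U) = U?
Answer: 3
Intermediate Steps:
p(m) = 2*m/(4 + m) (p(m) = (2*m)/(4 + m) = 2*m/(4 + m))
n(d, I) = d - I
-n(p(-3), -3) + z(0) = -(2*(-3)/(4 - 3) - 1*(-3)) + 0 = -(2*(-3)/1 + 3) + 0 = -(2*(-3)*1 + 3) + 0 = -(-6 + 3) + 0 = -1*(-3) + 0 = 3 + 0 = 3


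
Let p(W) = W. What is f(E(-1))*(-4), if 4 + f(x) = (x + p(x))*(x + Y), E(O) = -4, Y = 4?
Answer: 16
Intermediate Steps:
f(x) = -4 + 2*x*(4 + x) (f(x) = -4 + (x + x)*(x + 4) = -4 + (2*x)*(4 + x) = -4 + 2*x*(4 + x))
f(E(-1))*(-4) = (-4 + 2*(-4)**2 + 8*(-4))*(-4) = (-4 + 2*16 - 32)*(-4) = (-4 + 32 - 32)*(-4) = -4*(-4) = 16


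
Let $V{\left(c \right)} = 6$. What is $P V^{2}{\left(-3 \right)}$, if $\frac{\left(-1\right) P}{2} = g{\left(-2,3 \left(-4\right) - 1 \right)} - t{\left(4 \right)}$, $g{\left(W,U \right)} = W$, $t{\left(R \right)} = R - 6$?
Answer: $0$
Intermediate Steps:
$t{\left(R \right)} = -6 + R$ ($t{\left(R \right)} = R - 6 = -6 + R$)
$P = 0$ ($P = - 2 \left(-2 - \left(-6 + 4\right)\right) = - 2 \left(-2 - -2\right) = - 2 \left(-2 + 2\right) = \left(-2\right) 0 = 0$)
$P V^{2}{\left(-3 \right)} = 0 \cdot 6^{2} = 0 \cdot 36 = 0$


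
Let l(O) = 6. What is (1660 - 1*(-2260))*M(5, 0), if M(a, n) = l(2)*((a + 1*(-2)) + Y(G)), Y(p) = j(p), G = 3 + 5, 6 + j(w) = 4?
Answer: 23520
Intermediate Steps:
j(w) = -2 (j(w) = -6 + 4 = -2)
G = 8
Y(p) = -2
M(a, n) = -24 + 6*a (M(a, n) = 6*((a + 1*(-2)) - 2) = 6*((a - 2) - 2) = 6*((-2 + a) - 2) = 6*(-4 + a) = -24 + 6*a)
(1660 - 1*(-2260))*M(5, 0) = (1660 - 1*(-2260))*(-24 + 6*5) = (1660 + 2260)*(-24 + 30) = 3920*6 = 23520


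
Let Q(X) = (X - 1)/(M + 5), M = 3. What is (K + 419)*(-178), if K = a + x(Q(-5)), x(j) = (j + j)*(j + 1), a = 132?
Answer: -392045/4 ≈ -98011.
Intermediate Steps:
Q(X) = -1/8 + X/8 (Q(X) = (X - 1)/(3 + 5) = (-1 + X)/8 = (-1 + X)*(1/8) = -1/8 + X/8)
x(j) = 2*j*(1 + j) (x(j) = (2*j)*(1 + j) = 2*j*(1 + j))
K = 1053/8 (K = 132 + 2*(-1/8 + (1/8)*(-5))*(1 + (-1/8 + (1/8)*(-5))) = 132 + 2*(-1/8 - 5/8)*(1 + (-1/8 - 5/8)) = 132 + 2*(-3/4)*(1 - 3/4) = 132 + 2*(-3/4)*(1/4) = 132 - 3/8 = 1053/8 ≈ 131.63)
(K + 419)*(-178) = (1053/8 + 419)*(-178) = (4405/8)*(-178) = -392045/4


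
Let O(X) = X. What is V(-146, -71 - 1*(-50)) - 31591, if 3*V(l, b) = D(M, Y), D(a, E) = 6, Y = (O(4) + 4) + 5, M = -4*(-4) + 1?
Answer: -31589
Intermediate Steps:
M = 17 (M = 16 + 1 = 17)
Y = 13 (Y = (4 + 4) + 5 = 8 + 5 = 13)
V(l, b) = 2 (V(l, b) = (1/3)*6 = 2)
V(-146, -71 - 1*(-50)) - 31591 = 2 - 31591 = -31589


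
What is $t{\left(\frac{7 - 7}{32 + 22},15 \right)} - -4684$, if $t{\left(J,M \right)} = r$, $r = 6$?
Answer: $4690$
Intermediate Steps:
$t{\left(J,M \right)} = 6$
$t{\left(\frac{7 - 7}{32 + 22},15 \right)} - -4684 = 6 - -4684 = 6 + 4684 = 4690$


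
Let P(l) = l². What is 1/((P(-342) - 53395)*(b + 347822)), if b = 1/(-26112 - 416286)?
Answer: 40218/889248000598745 ≈ 4.5227e-11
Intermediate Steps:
b = -1/442398 (b = 1/(-442398) = -1/442398 ≈ -2.2604e-6)
1/((P(-342) - 53395)*(b + 347822)) = 1/(((-342)² - 53395)*(-1/442398 + 347822)) = 1/((116964 - 53395)*(153875757155/442398)) = 1/(63569*(153875757155/442398)) = 1/(889248000598745/40218) = 40218/889248000598745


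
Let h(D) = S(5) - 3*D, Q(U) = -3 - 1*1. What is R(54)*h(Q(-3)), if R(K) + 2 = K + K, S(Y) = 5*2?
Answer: 2332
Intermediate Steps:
Q(U) = -4 (Q(U) = -3 - 1 = -4)
S(Y) = 10
h(D) = 10 - 3*D
R(K) = -2 + 2*K (R(K) = -2 + (K + K) = -2 + 2*K)
R(54)*h(Q(-3)) = (-2 + 2*54)*(10 - 3*(-4)) = (-2 + 108)*(10 + 12) = 106*22 = 2332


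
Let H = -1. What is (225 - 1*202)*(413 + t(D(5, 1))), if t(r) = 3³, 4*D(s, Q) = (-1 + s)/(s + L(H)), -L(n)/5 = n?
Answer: 10120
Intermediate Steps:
L(n) = -5*n
D(s, Q) = (-1 + s)/(4*(5 + s)) (D(s, Q) = ((-1 + s)/(s - 5*(-1)))/4 = ((-1 + s)/(s + 5))/4 = ((-1 + s)/(5 + s))/4 = (-1 + s)/(4*(5 + s)))
t(r) = 27
(225 - 1*202)*(413 + t(D(5, 1))) = (225 - 1*202)*(413 + 27) = (225 - 202)*440 = 23*440 = 10120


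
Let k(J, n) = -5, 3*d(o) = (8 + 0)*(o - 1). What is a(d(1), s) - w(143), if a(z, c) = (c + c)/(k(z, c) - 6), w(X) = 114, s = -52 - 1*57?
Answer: -1036/11 ≈ -94.182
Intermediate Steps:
d(o) = -8/3 + 8*o/3 (d(o) = ((8 + 0)*(o - 1))/3 = (8*(-1 + o))/3 = (-8 + 8*o)/3 = -8/3 + 8*o/3)
s = -109 (s = -52 - 57 = -109)
a(z, c) = -2*c/11 (a(z, c) = (c + c)/(-5 - 6) = (2*c)/(-11) = (2*c)*(-1/11) = -2*c/11)
a(d(1), s) - w(143) = -2/11*(-109) - 1*114 = 218/11 - 114 = -1036/11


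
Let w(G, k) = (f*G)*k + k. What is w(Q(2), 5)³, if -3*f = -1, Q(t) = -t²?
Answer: -125/27 ≈ -4.6296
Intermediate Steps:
f = ⅓ (f = -⅓*(-1) = ⅓ ≈ 0.33333)
w(G, k) = k + G*k/3 (w(G, k) = (G/3)*k + k = G*k/3 + k = k + G*k/3)
w(Q(2), 5)³ = ((⅓)*5*(3 - 1*2²))³ = ((⅓)*5*(3 - 1*4))³ = ((⅓)*5*(3 - 4))³ = ((⅓)*5*(-1))³ = (-5/3)³ = -125/27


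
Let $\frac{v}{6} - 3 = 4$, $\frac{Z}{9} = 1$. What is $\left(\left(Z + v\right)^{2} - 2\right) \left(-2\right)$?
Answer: $-5198$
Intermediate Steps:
$Z = 9$ ($Z = 9 \cdot 1 = 9$)
$v = 42$ ($v = 18 + 6 \cdot 4 = 18 + 24 = 42$)
$\left(\left(Z + v\right)^{2} - 2\right) \left(-2\right) = \left(\left(9 + 42\right)^{2} - 2\right) \left(-2\right) = \left(51^{2} - 2\right) \left(-2\right) = \left(2601 - 2\right) \left(-2\right) = 2599 \left(-2\right) = -5198$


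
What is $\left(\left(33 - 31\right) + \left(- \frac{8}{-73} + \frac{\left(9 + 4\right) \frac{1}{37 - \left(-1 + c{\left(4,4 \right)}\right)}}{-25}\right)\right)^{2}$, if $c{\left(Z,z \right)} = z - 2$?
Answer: $\frac{18947797801}{4316490000} \approx 4.3896$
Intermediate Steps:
$c{\left(Z,z \right)} = -2 + z$
$\left(\left(33 - 31\right) + \left(- \frac{8}{-73} + \frac{\left(9 + 4\right) \frac{1}{37 - \left(-1 + c{\left(4,4 \right)}\right)}}{-25}\right)\right)^{2} = \left(\left(33 - 31\right) + \left(- \frac{8}{-73} + \frac{\left(9 + 4\right) \frac{1}{37 + \left(1 - \left(-2 + 4\right)\right)}}{-25}\right)\right)^{2} = \left(\left(33 - 31\right) + \left(\left(-8\right) \left(- \frac{1}{73}\right) + \frac{13}{37 + \left(1 - 2\right)} \left(- \frac{1}{25}\right)\right)\right)^{2} = \left(2 + \left(\frac{8}{73} + \frac{13}{37 + \left(1 - 2\right)} \left(- \frac{1}{25}\right)\right)\right)^{2} = \left(2 + \left(\frac{8}{73} + \frac{13}{37 - 1} \left(- \frac{1}{25}\right)\right)\right)^{2} = \left(2 + \left(\frac{8}{73} + \frac{13}{36} \left(- \frac{1}{25}\right)\right)\right)^{2} = \left(2 + \left(\frac{8}{73} - \frac{13}{900}\right)\right)^{2} = \left(2 + \frac{6251}{65700}\right)^{2} = \left(\frac{137651}{65700}\right)^{2} = \frac{18947797801}{4316490000}$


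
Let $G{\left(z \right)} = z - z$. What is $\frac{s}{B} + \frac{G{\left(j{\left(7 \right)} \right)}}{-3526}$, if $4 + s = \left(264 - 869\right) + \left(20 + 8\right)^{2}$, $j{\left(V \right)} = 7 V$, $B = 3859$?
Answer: $\frac{175}{3859} \approx 0.045349$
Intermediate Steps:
$G{\left(z \right)} = 0$
$s = 175$ ($s = -4 + \left(\left(264 - 869\right) + \left(20 + 8\right)^{2}\right) = -4 - \left(605 - 28^{2}\right) = -4 + \left(-605 + 784\right) = -4 + 179 = 175$)
$\frac{s}{B} + \frac{G{\left(j{\left(7 \right)} \right)}}{-3526} = \frac{175}{3859} + \frac{0}{-3526} = 175 \cdot \frac{1}{3859} + 0 \left(- \frac{1}{3526}\right) = \frac{175}{3859} + 0 = \frac{175}{3859}$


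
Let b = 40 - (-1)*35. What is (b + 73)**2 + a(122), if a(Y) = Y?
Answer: 22026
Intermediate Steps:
b = 75 (b = 40 - 1*(-35) = 40 + 35 = 75)
(b + 73)**2 + a(122) = (75 + 73)**2 + 122 = 148**2 + 122 = 21904 + 122 = 22026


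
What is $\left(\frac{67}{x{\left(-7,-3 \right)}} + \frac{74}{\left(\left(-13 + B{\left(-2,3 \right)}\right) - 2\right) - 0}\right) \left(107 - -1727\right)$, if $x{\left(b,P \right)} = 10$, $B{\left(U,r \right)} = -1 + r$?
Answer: $\frac{120127}{65} \approx 1848.1$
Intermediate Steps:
$\left(\frac{67}{x{\left(-7,-3 \right)}} + \frac{74}{\left(\left(-13 + B{\left(-2,3 \right)}\right) - 2\right) - 0}\right) \left(107 - -1727\right) = \left(\frac{67}{10} + \frac{74}{\left(\left(-13 + \left(-1 + 3\right)\right) - 2\right) - 0}\right) \left(107 - -1727\right) = \left(67 \cdot \frac{1}{10} + \frac{74}{\left(\left(-13 + 2\right) - 2\right) + 0}\right) \left(107 + 1727\right) = \left(\frac{67}{10} + \frac{74}{\left(-11 - 2\right) + 0}\right) 1834 = \left(\frac{67}{10} + \frac{74}{-13 + 0}\right) 1834 = \left(\frac{67}{10} + \frac{74}{-13}\right) 1834 = \left(\frac{67}{10} + 74 \left(- \frac{1}{13}\right)\right) 1834 = \left(\frac{67}{10} - \frac{74}{13}\right) 1834 = \frac{131}{130} \cdot 1834 = \frac{120127}{65}$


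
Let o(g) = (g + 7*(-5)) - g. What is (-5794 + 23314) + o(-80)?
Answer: 17485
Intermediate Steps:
o(g) = -35 (o(g) = (g - 35) - g = (-35 + g) - g = -35)
(-5794 + 23314) + o(-80) = (-5794 + 23314) - 35 = 17520 - 35 = 17485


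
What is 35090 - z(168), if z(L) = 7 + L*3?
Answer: 34579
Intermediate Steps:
z(L) = 7 + 3*L
35090 - z(168) = 35090 - (7 + 3*168) = 35090 - (7 + 504) = 35090 - 1*511 = 35090 - 511 = 34579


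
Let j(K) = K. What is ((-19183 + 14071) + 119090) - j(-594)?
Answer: 114572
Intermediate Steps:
((-19183 + 14071) + 119090) - j(-594) = ((-19183 + 14071) + 119090) - 1*(-594) = (-5112 + 119090) + 594 = 113978 + 594 = 114572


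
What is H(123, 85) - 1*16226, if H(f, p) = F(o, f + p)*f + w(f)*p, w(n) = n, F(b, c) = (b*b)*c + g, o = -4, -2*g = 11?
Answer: 805793/2 ≈ 4.0290e+5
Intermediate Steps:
g = -11/2 (g = -½*11 = -11/2 ≈ -5.5000)
F(b, c) = -11/2 + c*b² (F(b, c) = (b*b)*c - 11/2 = b²*c - 11/2 = c*b² - 11/2 = -11/2 + c*b²)
H(f, p) = f*p + f*(-11/2 + 16*f + 16*p) (H(f, p) = (-11/2 + (f + p)*(-4)²)*f + f*p = (-11/2 + (f + p)*16)*f + f*p = (-11/2 + (16*f + 16*p))*f + f*p = (-11/2 + 16*f + 16*p)*f + f*p = f*(-11/2 + 16*f + 16*p) + f*p = f*p + f*(-11/2 + 16*f + 16*p))
H(123, 85) - 1*16226 = (½)*123*(-11 + 32*123 + 34*85) - 1*16226 = (½)*123*(-11 + 3936 + 2890) - 16226 = (½)*123*6815 - 16226 = 838245/2 - 16226 = 805793/2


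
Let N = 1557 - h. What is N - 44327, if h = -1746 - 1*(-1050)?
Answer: -42074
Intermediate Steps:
h = -696 (h = -1746 + 1050 = -696)
N = 2253 (N = 1557 - 1*(-696) = 1557 + 696 = 2253)
N - 44327 = 2253 - 44327 = -42074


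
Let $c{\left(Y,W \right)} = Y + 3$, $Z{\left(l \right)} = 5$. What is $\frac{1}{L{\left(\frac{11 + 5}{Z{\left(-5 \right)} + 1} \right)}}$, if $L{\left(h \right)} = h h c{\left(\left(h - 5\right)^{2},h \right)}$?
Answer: $\frac{81}{4864} \approx 0.016653$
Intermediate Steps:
$c{\left(Y,W \right)} = 3 + Y$
$L{\left(h \right)} = h^{2} \left(3 + \left(-5 + h\right)^{2}\right)$ ($L{\left(h \right)} = h h \left(3 + \left(h - 5\right)^{2}\right) = h^{2} \left(3 + \left(-5 + h\right)^{2}\right)$)
$\frac{1}{L{\left(\frac{11 + 5}{Z{\left(-5 \right)} + 1} \right)}} = \frac{1}{\left(\frac{11 + 5}{5 + 1}\right)^{2} \left(3 + \left(-5 + \frac{11 + 5}{5 + 1}\right)^{2}\right)} = \frac{1}{\left(\frac{16}{6}\right)^{2} \left(3 + \left(-5 + \frac{16}{6}\right)^{2}\right)} = \frac{1}{\left(16 \cdot \frac{1}{6}\right)^{2} \left(3 + \left(-5 + 16 \cdot \frac{1}{6}\right)^{2}\right)} = \frac{1}{\left(\frac{8}{3}\right)^{2} \left(3 + \left(-5 + \frac{8}{3}\right)^{2}\right)} = \frac{1}{\frac{64}{9} \left(3 + \left(- \frac{7}{3}\right)^{2}\right)} = \frac{1}{\frac{64}{9} \left(3 + \frac{49}{9}\right)} = \frac{1}{\frac{64}{9} \cdot \frac{76}{9}} = \frac{1}{\frac{4864}{81}} = \frac{81}{4864}$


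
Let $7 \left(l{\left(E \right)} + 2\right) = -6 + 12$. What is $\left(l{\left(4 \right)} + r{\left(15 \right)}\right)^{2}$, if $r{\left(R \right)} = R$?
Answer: $\frac{9409}{49} \approx 192.02$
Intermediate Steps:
$l{\left(E \right)} = - \frac{8}{7}$ ($l{\left(E \right)} = -2 + \frac{-6 + 12}{7} = -2 + \frac{1}{7} \cdot 6 = -2 + \frac{6}{7} = - \frac{8}{7}$)
$\left(l{\left(4 \right)} + r{\left(15 \right)}\right)^{2} = \left(- \frac{8}{7} + 15\right)^{2} = \left(\frac{97}{7}\right)^{2} = \frac{9409}{49}$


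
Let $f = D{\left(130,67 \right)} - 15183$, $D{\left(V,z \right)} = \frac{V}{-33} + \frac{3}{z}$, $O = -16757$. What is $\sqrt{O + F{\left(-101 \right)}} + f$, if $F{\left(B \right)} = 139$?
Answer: $- \frac{33578224}{2211} + i \sqrt{16618} \approx -15187.0 + 128.91 i$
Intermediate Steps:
$D{\left(V,z \right)} = \frac{3}{z} - \frac{V}{33}$ ($D{\left(V,z \right)} = V \left(- \frac{1}{33}\right) + \frac{3}{z} = - \frac{V}{33} + \frac{3}{z} = \frac{3}{z} - \frac{V}{33}$)
$f = - \frac{33578224}{2211}$ ($f = \left(\frac{3}{67} - \frac{130}{33}\right) - 15183 = - \frac{8611}{2211} - 15183 = - \frac{33578224}{2211} \approx -15187.0$)
$\sqrt{O + F{\left(-101 \right)}} + f = \sqrt{-16757 + 139} - \frac{33578224}{2211} = \sqrt{-16618} - \frac{33578224}{2211} = i \sqrt{16618} - \frac{33578224}{2211} = - \frac{33578224}{2211} + i \sqrt{16618}$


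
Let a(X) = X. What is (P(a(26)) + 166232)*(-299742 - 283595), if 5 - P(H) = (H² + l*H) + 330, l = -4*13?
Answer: -97174027471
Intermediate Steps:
l = -52
P(H) = -325 - H² + 52*H (P(H) = 5 - ((H² - 52*H) + 330) = 5 - (330 + H² - 52*H) = 5 + (-330 - H² + 52*H) = -325 - H² + 52*H)
(P(a(26)) + 166232)*(-299742 - 283595) = ((-325 - 1*26² + 52*26) + 166232)*(-299742 - 283595) = ((-325 - 1*676 + 1352) + 166232)*(-583337) = ((-325 - 676 + 1352) + 166232)*(-583337) = (351 + 166232)*(-583337) = 166583*(-583337) = -97174027471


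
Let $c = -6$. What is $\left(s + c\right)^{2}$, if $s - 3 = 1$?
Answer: $4$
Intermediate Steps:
$s = 4$ ($s = 3 + 1 = 4$)
$\left(s + c\right)^{2} = \left(4 - 6\right)^{2} = \left(-2\right)^{2} = 4$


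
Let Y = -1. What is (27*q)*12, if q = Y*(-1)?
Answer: 324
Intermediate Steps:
q = 1 (q = -1*(-1) = 1)
(27*q)*12 = (27*1)*12 = 27*12 = 324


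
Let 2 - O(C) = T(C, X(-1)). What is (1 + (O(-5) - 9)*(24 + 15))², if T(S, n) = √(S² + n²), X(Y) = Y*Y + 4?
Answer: 150034 + 106080*√2 ≈ 3.0005e+5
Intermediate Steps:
X(Y) = 4 + Y² (X(Y) = Y² + 4 = 4 + Y²)
O(C) = 2 - √(25 + C²) (O(C) = 2 - √(C² + (4 + (-1)²)²) = 2 - √(C² + (4 + 1)²) = 2 - √(C² + 5²) = 2 - √(C² + 25) = 2 - √(25 + C²))
(1 + (O(-5) - 9)*(24 + 15))² = (1 + ((2 - √(25 + (-5)²)) - 9)*(24 + 15))² = (1 + ((2 - √(25 + 25)) - 9)*39)² = (1 + ((2 - √50) - 9)*39)² = (1 + ((2 - 5*√2) - 9)*39)² = (1 + (-7 - 5*√2)*39)² = (1 + (-273 - 195*√2))² = (-272 - 195*√2)²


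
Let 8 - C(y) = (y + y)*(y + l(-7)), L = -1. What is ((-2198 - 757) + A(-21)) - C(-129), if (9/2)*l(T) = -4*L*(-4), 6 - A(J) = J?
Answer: 93790/3 ≈ 31263.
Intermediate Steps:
A(J) = 6 - J
l(T) = -32/9 (l(T) = 2*(-4*(-1)*(-4))/9 = 2*(4*(-4))/9 = (2/9)*(-16) = -32/9)
C(y) = 8 - 2*y*(-32/9 + y) (C(y) = 8 - (y + y)*(y - 32/9) = 8 - 2*y*(-32/9 + y))
((-2198 - 757) + A(-21)) - C(-129) = ((-2198 - 757) + (6 - 1*(-21))) - (8 - 2*(-129)² + (64/9)*(-129)) = (-2955 + (6 + 21)) - (8 - 2*16641 - 2752/3) = (-2955 + 27) - (8 - 33282 - 2752/3) = -2928 - 1*(-102574/3) = -2928 + 102574/3 = 93790/3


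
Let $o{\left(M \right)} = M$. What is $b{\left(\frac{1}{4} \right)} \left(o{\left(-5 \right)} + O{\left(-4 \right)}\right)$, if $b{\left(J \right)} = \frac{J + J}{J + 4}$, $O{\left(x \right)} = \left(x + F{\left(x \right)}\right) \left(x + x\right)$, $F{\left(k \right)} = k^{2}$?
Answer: $- \frac{202}{17} \approx -11.882$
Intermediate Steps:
$O{\left(x \right)} = 2 x \left(x + x^{2}\right)$ ($O{\left(x \right)} = \left(x + x^{2}\right) \left(x + x\right) = \left(x + x^{2}\right) 2 x = 2 x \left(x + x^{2}\right)$)
$b{\left(J \right)} = \frac{2 J}{4 + J}$
$b{\left(\frac{1}{4} \right)} \left(o{\left(-5 \right)} + O{\left(-4 \right)}\right) = \frac{2}{4 \left(4 + \frac{1}{4}\right)} \left(-5 + 2 \left(-4\right)^{2} \left(1 - 4\right)\right) = 2 \cdot \frac{1}{4} \frac{1}{4 + \frac{1}{4}} \left(-5 + 2 \cdot 16 \left(-3\right)\right) = 2 \cdot \frac{1}{4} \frac{1}{\frac{17}{4}} \left(-5 - 96\right) = 2 \cdot \frac{1}{4} \cdot \frac{4}{17} \left(-101\right) = \frac{2}{17} \left(-101\right) = - \frac{202}{17}$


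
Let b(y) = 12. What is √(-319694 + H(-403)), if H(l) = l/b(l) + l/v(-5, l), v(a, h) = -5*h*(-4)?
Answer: I*√71938695/15 ≈ 565.44*I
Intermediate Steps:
v(a, h) = 20*h
H(l) = 1/20 + l/12 (H(l) = l/12 + l/((20*l)) = l*(1/12) + l*(1/(20*l)) = l/12 + 1/20 = 1/20 + l/12)
√(-319694 + H(-403)) = √(-319694 + (1/20 + (1/12)*(-403))) = √(-319694 + (1/20 - 403/12)) = √(-319694 - 503/15) = √(-4795913/15) = I*√71938695/15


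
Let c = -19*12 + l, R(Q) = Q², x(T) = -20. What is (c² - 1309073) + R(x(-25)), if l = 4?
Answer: -1258497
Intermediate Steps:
c = -224 (c = -19*12 + 4 = -228 + 4 = -224)
(c² - 1309073) + R(x(-25)) = ((-224)² - 1309073) + (-20)² = (50176 - 1309073) + 400 = -1258897 + 400 = -1258497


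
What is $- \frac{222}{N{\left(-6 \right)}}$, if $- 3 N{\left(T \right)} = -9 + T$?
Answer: $- \frac{222}{5} \approx -44.4$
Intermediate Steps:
$N{\left(T \right)} = 3 - \frac{T}{3}$ ($N{\left(T \right)} = - \frac{-9 + T}{3} = 3 - \frac{T}{3}$)
$- \frac{222}{N{\left(-6 \right)}} = - \frac{222}{3 - -2} = - \frac{222}{3 + 2} = - \frac{222}{5}$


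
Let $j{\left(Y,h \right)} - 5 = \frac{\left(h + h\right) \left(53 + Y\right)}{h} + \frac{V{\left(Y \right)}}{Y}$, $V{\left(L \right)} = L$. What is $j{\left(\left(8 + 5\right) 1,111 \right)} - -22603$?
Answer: $22741$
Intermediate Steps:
$j{\left(Y,h \right)} = 112 + 2 Y$ ($j{\left(Y,h \right)} = 5 + \left(\frac{\left(h + h\right) \left(53 + Y\right)}{h} + \frac{Y}{Y}\right) = 5 + \left(\frac{2 h \left(53 + Y\right)}{h} + 1\right) = 5 + \left(\left(106 + 2 Y\right) + 1\right) = 5 + \left(107 + 2 Y\right) = 112 + 2 Y$)
$j{\left(\left(8 + 5\right) 1,111 \right)} - -22603 = \left(112 + 2 \left(8 + 5\right) 1\right) - -22603 = \left(112 + 2 \cdot 13 \cdot 1\right) + 22603 = \left(112 + 2 \cdot 13\right) + 22603 = \left(112 + 26\right) + 22603 = 138 + 22603 = 22741$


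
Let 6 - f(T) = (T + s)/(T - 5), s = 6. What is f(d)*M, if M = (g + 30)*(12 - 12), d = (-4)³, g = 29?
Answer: 0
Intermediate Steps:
d = -64
M = 0 (M = (29 + 30)*(12 - 12) = 59*0 = 0)
f(T) = 6 - (6 + T)/(-5 + T) (f(T) = 6 - (T + 6)/(T - 5) = 6 - (6 + T)/(-5 + T))
f(d)*M = ((-36 + 5*(-64))/(-5 - 64))*0 = ((-36 - 320)/(-69))*0 = -1/69*(-356)*0 = (356/69)*0 = 0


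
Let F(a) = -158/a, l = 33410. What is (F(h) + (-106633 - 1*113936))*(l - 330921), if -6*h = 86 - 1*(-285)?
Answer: 24345370054161/371 ≈ 6.5621e+10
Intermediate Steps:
h = -371/6 (h = -(86 - 1*(-285))/6 = -(86 + 285)/6 = -⅙*371 = -371/6 ≈ -61.833)
(F(h) + (-106633 - 1*113936))*(l - 330921) = (-158/(-371/6) + (-106633 - 1*113936))*(33410 - 330921) = (-158*(-6/371) + (-106633 - 113936))*(-297511) = (948/371 - 220569)*(-297511) = -81830151/371*(-297511) = 24345370054161/371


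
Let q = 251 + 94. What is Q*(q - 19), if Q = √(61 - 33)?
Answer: 652*√7 ≈ 1725.0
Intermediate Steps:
Q = 2*√7 (Q = √28 = 2*√7 ≈ 5.2915)
q = 345
Q*(q - 19) = (2*√7)*(345 - 19) = (2*√7)*326 = 652*√7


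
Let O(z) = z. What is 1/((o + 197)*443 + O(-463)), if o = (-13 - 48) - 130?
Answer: 1/2195 ≈ 0.00045558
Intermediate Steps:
o = -191 (o = -61 - 130 = -191)
1/((o + 197)*443 + O(-463)) = 1/((-191 + 197)*443 - 463) = 1/(6*443 - 463) = 1/(2658 - 463) = 1/2195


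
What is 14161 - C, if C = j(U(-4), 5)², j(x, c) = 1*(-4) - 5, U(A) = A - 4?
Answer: 14080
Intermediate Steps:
U(A) = -4 + A
j(x, c) = -9 (j(x, c) = -4 - 5 = -9)
C = 81 (C = (-9)² = 81)
14161 - C = 14161 - 1*81 = 14161 - 81 = 14080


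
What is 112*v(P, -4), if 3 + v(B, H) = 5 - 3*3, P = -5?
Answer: -784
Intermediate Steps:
v(B, H) = -7 (v(B, H) = -3 + (5 - 3*3) = -3 + (5 - 9) = -3 - 4 = -7)
112*v(P, -4) = 112*(-7) = -784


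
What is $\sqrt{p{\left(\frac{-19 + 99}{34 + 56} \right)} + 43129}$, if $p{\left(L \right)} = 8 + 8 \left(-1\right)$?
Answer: $\sqrt{43129} \approx 207.68$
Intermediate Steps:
$p{\left(L \right)} = 0$ ($p{\left(L \right)} = 8 - 8 = 0$)
$\sqrt{p{\left(\frac{-19 + 99}{34 + 56} \right)} + 43129} = \sqrt{0 + 43129} = \sqrt{43129}$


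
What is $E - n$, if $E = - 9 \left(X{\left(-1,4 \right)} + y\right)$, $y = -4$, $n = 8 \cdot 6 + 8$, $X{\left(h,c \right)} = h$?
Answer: $-11$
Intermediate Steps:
$n = 56$ ($n = 48 + 8 = 56$)
$E = 45$ ($E = - 9 \left(-1 - 4\right) = \left(-9\right) \left(-5\right) = 45$)
$E - n = 45 - 56 = -11$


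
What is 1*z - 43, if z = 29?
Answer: -14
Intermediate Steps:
1*z - 43 = 1*29 - 43 = 29 - 43 = -14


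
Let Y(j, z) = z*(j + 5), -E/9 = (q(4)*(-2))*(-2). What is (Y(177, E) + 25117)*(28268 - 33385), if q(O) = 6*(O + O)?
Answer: 1480752343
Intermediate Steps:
q(O) = 12*O (q(O) = 6*(2*O) = 12*O)
E = -1728 (E = -9*(12*4)*(-2)*(-2) = -9*48*(-2)*(-2) = -(-864)*(-2) = -9*192 = -1728)
Y(j, z) = z*(5 + j)
(Y(177, E) + 25117)*(28268 - 33385) = (-1728*(5 + 177) + 25117)*(28268 - 33385) = (-1728*182 + 25117)*(-5117) = (-314496 + 25117)*(-5117) = -289379*(-5117) = 1480752343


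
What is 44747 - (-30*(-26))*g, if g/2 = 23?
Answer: 8867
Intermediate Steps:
g = 46 (g = 2*23 = 46)
44747 - (-30*(-26))*g = 44747 - (-30*(-26))*46 = 44747 - 780*46 = 44747 - 1*35880 = 44747 - 35880 = 8867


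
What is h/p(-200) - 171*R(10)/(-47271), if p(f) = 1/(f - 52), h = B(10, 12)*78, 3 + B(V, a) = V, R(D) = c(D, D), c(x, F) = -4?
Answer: -2168037372/15757 ≈ -1.3759e+5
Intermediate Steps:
R(D) = -4
B(V, a) = -3 + V
h = 546 (h = (-3 + 10)*78 = 7*78 = 546)
p(f) = 1/(-52 + f)
h/p(-200) - 171*R(10)/(-47271) = 546/(1/(-52 - 200)) - 171*(-4)/(-47271) = 546/(1/(-252)) + 684*(-1/47271) = 546/(-1/252) - 228/15757 = 546*(-252) - 228/15757 = -137592 - 228/15757 = -2168037372/15757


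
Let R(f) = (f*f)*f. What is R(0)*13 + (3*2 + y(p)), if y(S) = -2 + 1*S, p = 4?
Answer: 8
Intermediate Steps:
y(S) = -2 + S
R(f) = f³ (R(f) = f²*f = f³)
R(0)*13 + (3*2 + y(p)) = 0³*13 + (3*2 + (-2 + 4)) = 0*13 + (6 + 2) = 0 + 8 = 8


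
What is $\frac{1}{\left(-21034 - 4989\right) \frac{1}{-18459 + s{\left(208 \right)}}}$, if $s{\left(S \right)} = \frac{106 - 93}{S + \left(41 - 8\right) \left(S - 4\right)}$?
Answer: $\frac{128105447}{180599620} \approx 0.70933$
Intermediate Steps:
$s{\left(S \right)} = \frac{13}{-132 + 34 S}$ ($s{\left(S \right)} = \frac{13}{S + 33 \left(-4 + S\right)} = \frac{13}{S + \left(-132 + 33 S\right)} = \frac{13}{-132 + 34 S}$)
$\frac{1}{\left(-21034 - 4989\right) \frac{1}{-18459 + s{\left(208 \right)}}} = \frac{1}{\left(-21034 - 4989\right) \frac{1}{-18459 + \frac{13}{2 \left(-66 + 17 \cdot 208\right)}}} = \frac{1}{\left(-26023\right) \frac{1}{-18459 + \frac{13}{2 \left(-66 + 3536\right)}}} = \frac{1}{\left(-26023\right) \frac{1}{-18459 + \frac{13}{2 \cdot 3470}}} = \frac{1}{\left(-26023\right) \frac{1}{-18459 + \frac{13}{2} \cdot \frac{1}{3470}}} = \frac{1}{\left(-26023\right) \frac{1}{-18459 + \frac{13}{6940}}} = \frac{1}{\left(-26023\right) \frac{1}{- \frac{128105447}{6940}}} = \frac{1}{\left(-26023\right) \left(- \frac{6940}{128105447}\right)} = \frac{1}{\frac{180599620}{128105447}} = \frac{128105447}{180599620}$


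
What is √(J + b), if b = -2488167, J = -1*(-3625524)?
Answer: 3*√126373 ≈ 1066.5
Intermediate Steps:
J = 3625524
√(J + b) = √(3625524 - 2488167) = √1137357 = 3*√126373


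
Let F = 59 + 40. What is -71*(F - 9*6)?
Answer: -3195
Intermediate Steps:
F = 99
-71*(F - 9*6) = -71*(99 - 9*6) = -71*(99 - 54) = -71*45 = -3195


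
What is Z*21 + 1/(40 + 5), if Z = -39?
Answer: -36854/45 ≈ -818.98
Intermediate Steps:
Z*21 + 1/(40 + 5) = -39*21 + 1/(40 + 5) = -819 + 1/45 = -36854/45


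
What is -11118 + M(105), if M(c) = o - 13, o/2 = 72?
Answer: -10987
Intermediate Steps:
o = 144 (o = 2*72 = 144)
M(c) = 131 (M(c) = 144 - 13 = 131)
-11118 + M(105) = -11118 + 131 = -10987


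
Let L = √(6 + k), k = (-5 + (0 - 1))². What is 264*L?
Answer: 264*√42 ≈ 1710.9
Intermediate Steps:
k = 36 (k = (-5 - 1)² = (-6)² = 36)
L = √42 (L = √(6 + 36) = √42 ≈ 6.4807)
264*L = 264*√42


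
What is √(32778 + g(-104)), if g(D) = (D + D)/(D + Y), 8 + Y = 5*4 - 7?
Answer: √35697530/33 ≈ 181.05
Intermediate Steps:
Y = 5 (Y = -8 + (5*4 - 7) = -8 + (20 - 7) = -8 + 13 = 5)
g(D) = 2*D/(5 + D) (g(D) = (D + D)/(D + 5) = (2*D)/(5 + D) = 2*D/(5 + D))
√(32778 + g(-104)) = √(32778 + 2*(-104)/(5 - 104)) = √(32778 + 2*(-104)/(-99)) = √(32778 + 2*(-104)*(-1/99)) = √(32778 + 208/99) = √(3245230/99) = √35697530/33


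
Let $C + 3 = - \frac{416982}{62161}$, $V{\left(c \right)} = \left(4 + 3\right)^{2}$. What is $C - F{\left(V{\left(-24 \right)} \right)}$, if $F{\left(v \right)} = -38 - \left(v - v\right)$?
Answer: $\frac{1758653}{62161} \approx 28.292$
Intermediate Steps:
$V{\left(c \right)} = 49$ ($V{\left(c \right)} = 7^{2} = 49$)
$C = - \frac{603465}{62161}$ ($C = -3 - \frac{416982}{62161} = - \frac{603465}{62161} \approx -9.7081$)
$F{\left(v \right)} = -38$ ($F{\left(v \right)} = -38 - 0 = -38 + 0 = -38$)
$C - F{\left(V{\left(-24 \right)} \right)} = - \frac{603465}{62161} - -38 = - \frac{603465}{62161} + 38 = \frac{1758653}{62161}$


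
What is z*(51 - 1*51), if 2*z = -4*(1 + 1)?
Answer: 0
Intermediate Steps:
z = -4 (z = (-4*(1 + 1))/2 = (-4*2)/2 = (½)*(-8) = -4)
z*(51 - 1*51) = -4*(51 - 1*51) = -4*(51 - 51) = -4*0 = 0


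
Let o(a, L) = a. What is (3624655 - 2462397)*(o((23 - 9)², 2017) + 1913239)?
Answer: 2223905136230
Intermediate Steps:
(3624655 - 2462397)*(o((23 - 9)², 2017) + 1913239) = (3624655 - 2462397)*((23 - 9)² + 1913239) = 1162258*(14² + 1913239) = 1162258*(196 + 1913239) = 1162258*1913435 = 2223905136230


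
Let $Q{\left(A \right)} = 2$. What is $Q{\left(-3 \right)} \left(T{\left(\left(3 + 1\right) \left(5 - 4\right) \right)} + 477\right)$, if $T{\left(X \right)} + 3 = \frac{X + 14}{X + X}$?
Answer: $\frac{1905}{2} \approx 952.5$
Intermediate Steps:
$T{\left(X \right)} = -3 + \frac{14 + X}{2 X}$ ($T{\left(X \right)} = -3 + \frac{X + 14}{X + X} = -3 + \frac{14 + X}{2 X}$)
$Q{\left(-3 \right)} \left(T{\left(\left(3 + 1\right) \left(5 - 4\right) \right)} + 477\right) = 2 \left(\left(- \frac{5}{2} + \frac{7}{\left(3 + 1\right) \left(5 - 4\right)}\right) + 477\right) = 2 \left(\left(- \frac{5}{2} + \frac{7}{4 \cdot 1}\right) + 477\right) = 2 \left(\left(- \frac{5}{2} + \frac{7}{4}\right) + 477\right) = 2 \left(- \frac{3}{4} + 477\right) = 2 \cdot \frac{1905}{4} = \frac{1905}{2}$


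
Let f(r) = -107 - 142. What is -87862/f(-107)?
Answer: 87862/249 ≈ 352.86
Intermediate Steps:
f(r) = -249
-87862/f(-107) = -87862/(-249) = -87862*(-1/249) = 87862/249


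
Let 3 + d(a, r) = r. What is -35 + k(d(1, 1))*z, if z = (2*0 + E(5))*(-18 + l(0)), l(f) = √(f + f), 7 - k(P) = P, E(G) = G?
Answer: -845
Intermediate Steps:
d(a, r) = -3 + r
k(P) = 7 - P
l(f) = √2*√f (l(f) = √(2*f) = √2*√f)
z = -90 (z = (2*0 + 5)*(-18 + √2*√0) = (0 + 5)*(-18 + √2*0) = 5*(-18 + 0) = 5*(-18) = -90)
-35 + k(d(1, 1))*z = -35 + (7 - (-3 + 1))*(-90) = -35 + (7 - 1*(-2))*(-90) = -35 + (7 + 2)*(-90) = -35 + 9*(-90) = -35 - 810 = -845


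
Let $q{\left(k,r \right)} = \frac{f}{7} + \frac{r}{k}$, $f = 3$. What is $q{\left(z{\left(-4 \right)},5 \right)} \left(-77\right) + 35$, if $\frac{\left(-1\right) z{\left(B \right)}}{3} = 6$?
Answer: $\frac{421}{18} \approx 23.389$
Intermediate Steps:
$z{\left(B \right)} = -18$ ($z{\left(B \right)} = \left(-3\right) 6 = -18$)
$q{\left(k,r \right)} = \frac{3}{7} + \frac{r}{k}$
$q{\left(z{\left(-4 \right)},5 \right)} \left(-77\right) + 35 = \left(\frac{3}{7} + \frac{5}{-18}\right) \left(-77\right) + 35 = \left(\frac{3}{7} + 5 \left(- \frac{1}{18}\right)\right) \left(-77\right) + 35 = \left(\frac{3}{7} - \frac{5}{18}\right) \left(-77\right) + 35 = \frac{19}{126} \left(-77\right) + 35 = - \frac{209}{18} + 35 = \frac{421}{18}$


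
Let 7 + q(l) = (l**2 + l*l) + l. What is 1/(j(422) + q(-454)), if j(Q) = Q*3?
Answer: 1/413037 ≈ 2.4211e-6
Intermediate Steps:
j(Q) = 3*Q
q(l) = -7 + l + 2*l**2 (q(l) = -7 + ((l**2 + l*l) + l) = -7 + ((l**2 + l**2) + l) = -7 + (2*l**2 + l) = -7 + (l + 2*l**2) = -7 + l + 2*l**2)
1/(j(422) + q(-454)) = 1/(3*422 + (-7 - 454 + 2*(-454)**2)) = 1/(1266 + (-7 - 454 + 2*206116)) = 1/(1266 + (-7 - 454 + 412232)) = 1/(1266 + 411771) = 1/413037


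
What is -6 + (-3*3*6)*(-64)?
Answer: 3450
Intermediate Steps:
-6 + (-3*3*6)*(-64) = -6 - 9*6*(-64) = -6 - 54*(-64) = -6 + 3456 = 3450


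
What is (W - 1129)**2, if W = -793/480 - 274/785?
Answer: 290581423509601/227165184 ≈ 1.2792e+6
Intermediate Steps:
W = -30161/15072 (W = -793*1/480 - 274*1/785 = -793/480 - 274/785 = -30161/15072 ≈ -2.0011)
(W - 1129)**2 = (-30161/15072 - 1129)**2 = (-17046449/15072)**2 = 290581423509601/227165184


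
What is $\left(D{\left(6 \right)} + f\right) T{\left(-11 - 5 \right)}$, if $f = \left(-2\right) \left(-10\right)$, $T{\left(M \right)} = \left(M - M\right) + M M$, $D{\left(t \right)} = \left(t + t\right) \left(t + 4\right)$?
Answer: $35840$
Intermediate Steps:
$D{\left(t \right)} = 2 t \left(4 + t\right)$
$T{\left(M \right)} = M^{2}$ ($T{\left(M \right)} = 0 + M^{2} = M^{2}$)
$f = 20$
$\left(D{\left(6 \right)} + f\right) T{\left(-11 - 5 \right)} = \left(2 \cdot 6 \left(4 + 6\right) + 20\right) \left(-11 - 5\right)^{2} = \left(2 \cdot 6 \cdot 10 + 20\right) \left(-16\right)^{2} = \left(120 + 20\right) 256 = 140 \cdot 256 = 35840$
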